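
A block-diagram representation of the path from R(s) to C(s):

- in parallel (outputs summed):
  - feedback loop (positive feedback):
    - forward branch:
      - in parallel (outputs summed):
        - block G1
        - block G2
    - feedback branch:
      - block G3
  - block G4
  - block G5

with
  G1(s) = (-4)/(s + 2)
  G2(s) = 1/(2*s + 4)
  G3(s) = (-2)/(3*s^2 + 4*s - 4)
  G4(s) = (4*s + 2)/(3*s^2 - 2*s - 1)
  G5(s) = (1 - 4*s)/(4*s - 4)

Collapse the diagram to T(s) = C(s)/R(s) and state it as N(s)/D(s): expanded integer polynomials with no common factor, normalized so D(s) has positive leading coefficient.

The answer is (-36*s^5 - 201*s^4 + 45*s^3 + 652*s^2 - 245*s - 191)/(36*s^5 + 96*s^4 - 44*s^3 - 252*s^2 + 104*s + 60).

Reasoning:
(1) reduce the parallel group G1, G2 = (-7)/(2*s + 4)
(2) reduce the feedback loop with forward (G1+G2) and return G3 = (-21*s^2 - 28*s + 28)/(6*s^3 + 20*s^2 + 8*s - 30)
(3) sum the parallel branches [(G1+G2)/(1-(G1+G2)*G3)], G4, G5, giving the overall T(s)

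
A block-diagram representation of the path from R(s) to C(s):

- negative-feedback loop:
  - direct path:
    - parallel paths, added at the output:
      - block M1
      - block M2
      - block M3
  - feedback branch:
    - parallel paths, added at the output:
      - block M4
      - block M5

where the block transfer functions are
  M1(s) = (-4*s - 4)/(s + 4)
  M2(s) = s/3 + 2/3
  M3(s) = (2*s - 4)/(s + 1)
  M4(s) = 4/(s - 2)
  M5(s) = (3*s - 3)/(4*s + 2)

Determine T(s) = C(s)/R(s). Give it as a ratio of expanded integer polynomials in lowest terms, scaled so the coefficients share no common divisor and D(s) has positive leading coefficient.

Step 1. add M1, M2, M3 (parallel), giving (s^3 + s^2 + 2*s - 52)/(3*s^2 + 15*s + 12)
Step 2. parallel reduction of M4, M5, giving (3*s^2 + 7*s + 14)/(4*s^2 - 6*s - 4)
Step 3. close the feedback loop around (M1+M2+M3), (M4+M5); the result is T(s) itself (integer coefficients, no common factor, positive leading denominator coefficient)

Therefore the answer is (4*s^5 - 2*s^4 - 2*s^3 - 224*s^2 + 304*s + 208)/(3*s^5 + 22*s^4 + 69*s^3 - 182*s^2 - 468*s - 776).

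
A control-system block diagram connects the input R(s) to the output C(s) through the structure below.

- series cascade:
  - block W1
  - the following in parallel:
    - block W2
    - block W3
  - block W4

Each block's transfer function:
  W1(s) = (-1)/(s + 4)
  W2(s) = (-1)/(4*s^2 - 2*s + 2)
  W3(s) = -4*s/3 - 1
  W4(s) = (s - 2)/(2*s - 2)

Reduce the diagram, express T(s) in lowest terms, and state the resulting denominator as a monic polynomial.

Step 1 - parallel reduction of W2, W3 -> (-16*s^3 - 4*s^2 - 2*s - 9)/(12*s^2 - 6*s + 6)
Step 2 - series reduction of W1, (W2+W3), W4 -> (16*s^4 - 28*s^3 - 6*s^2 + 5*s - 18)/(24*s^4 + 60*s^3 - 120*s^2 + 84*s - 48)
Step 2 gives the fully reduced T(s), with no common factor left to cancel. The denominator's leading coefficient is 24, so divide each of its coefficients by 24 to get the monic form.

Final answer: s^4 + 5*s^3/2 - 5*s^2 + 7*s/2 - 2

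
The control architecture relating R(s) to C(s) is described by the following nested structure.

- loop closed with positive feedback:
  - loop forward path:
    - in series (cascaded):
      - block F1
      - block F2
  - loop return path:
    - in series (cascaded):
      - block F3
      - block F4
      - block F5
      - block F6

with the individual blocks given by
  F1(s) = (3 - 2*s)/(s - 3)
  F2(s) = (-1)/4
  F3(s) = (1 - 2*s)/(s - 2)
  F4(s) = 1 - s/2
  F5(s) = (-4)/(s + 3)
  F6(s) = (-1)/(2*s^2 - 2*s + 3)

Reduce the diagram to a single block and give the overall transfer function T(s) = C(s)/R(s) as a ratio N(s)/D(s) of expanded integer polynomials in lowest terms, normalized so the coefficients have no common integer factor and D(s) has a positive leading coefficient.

Reducing step by step:

Step 1. multiply F1, F2 (series), giving (2*s - 3)/(4*s - 12)
Step 2. reduce the series chain F3, F4, F5, F6, giving (4*s - 2)/(2*s^3 + 4*s^2 - 3*s + 9)
Step 3. apply the feedback formula to (F1*F2), (F3*F4*F5*F6); the result is T(s) itself (integer coefficients, no common factor, positive leading denominator coefficient)

Answer: (4*s^4 + 2*s^3 - 18*s^2 + 27*s - 27)/(8*s^4 - 8*s^3 - 68*s^2 + 88*s - 114)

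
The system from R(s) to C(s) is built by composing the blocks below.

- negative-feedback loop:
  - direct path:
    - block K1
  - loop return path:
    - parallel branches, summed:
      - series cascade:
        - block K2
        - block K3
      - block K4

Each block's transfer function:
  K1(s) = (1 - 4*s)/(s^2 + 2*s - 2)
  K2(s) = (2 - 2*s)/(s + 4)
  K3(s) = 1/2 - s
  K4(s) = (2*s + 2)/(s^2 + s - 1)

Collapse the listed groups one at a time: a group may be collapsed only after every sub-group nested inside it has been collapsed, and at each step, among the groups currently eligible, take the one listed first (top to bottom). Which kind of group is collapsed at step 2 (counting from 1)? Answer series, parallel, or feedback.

Step 1: reduce the series chain K2, K3
Step 2: parallel reduction of (K2*K3), K4
Step 3: apply the feedback formula to K1, ((K2*K3)+K4)
At step 2 the group reduced is parallel.

Answer: parallel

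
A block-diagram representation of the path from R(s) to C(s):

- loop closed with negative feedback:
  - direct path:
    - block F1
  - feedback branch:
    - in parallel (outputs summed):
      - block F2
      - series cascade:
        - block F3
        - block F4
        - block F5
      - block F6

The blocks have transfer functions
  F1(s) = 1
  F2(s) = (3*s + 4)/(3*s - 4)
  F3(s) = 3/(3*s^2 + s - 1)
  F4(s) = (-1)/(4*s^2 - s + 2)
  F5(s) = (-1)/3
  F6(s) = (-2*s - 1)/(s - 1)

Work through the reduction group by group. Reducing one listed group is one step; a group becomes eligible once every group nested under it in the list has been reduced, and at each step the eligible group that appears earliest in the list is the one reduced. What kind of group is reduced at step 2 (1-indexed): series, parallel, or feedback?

[1] combine F3, F4, F5 in series
[2] reduce the parallel group F2, (F3*F4*F5), F6
[3] close the feedback loop around F1, (F2+(F3*F4*F5)+F6)
The group at step 2 is a parallel group.

Final answer: parallel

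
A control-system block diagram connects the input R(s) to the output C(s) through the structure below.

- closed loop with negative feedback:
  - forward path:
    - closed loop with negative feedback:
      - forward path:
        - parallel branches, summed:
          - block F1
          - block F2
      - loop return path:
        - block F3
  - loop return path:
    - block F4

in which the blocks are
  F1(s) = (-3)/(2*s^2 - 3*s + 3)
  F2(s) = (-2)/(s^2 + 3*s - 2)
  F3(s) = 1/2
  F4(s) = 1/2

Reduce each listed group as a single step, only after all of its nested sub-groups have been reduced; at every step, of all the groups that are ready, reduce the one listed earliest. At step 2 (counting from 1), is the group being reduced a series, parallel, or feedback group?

(1) reduce the parallel group F1, F2
(2) close the feedback loop around (F1+F2), F3
(3) apply the feedback formula to [(F1+F2)/(1+(F1+F2)*F3)], F4
At step 2 the group reduced is feedback.

Therefore the answer is feedback.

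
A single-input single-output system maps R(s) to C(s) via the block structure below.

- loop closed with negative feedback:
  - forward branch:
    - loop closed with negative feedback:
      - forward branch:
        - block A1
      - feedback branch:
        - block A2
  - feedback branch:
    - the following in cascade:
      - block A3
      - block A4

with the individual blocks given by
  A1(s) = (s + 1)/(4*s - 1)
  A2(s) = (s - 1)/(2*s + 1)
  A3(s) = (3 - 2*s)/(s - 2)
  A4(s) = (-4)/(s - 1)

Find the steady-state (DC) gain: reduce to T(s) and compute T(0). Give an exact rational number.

Answer: -1/8

Working:
Step 1. reduce the feedback loop with forward A1 and return A2 -> (2*s^2 + 3*s + 1)/(9*s^2 + 2*s - 2)
Step 2. reduce the series chain A3, A4 -> (8*s - 12)/(s^2 - 3*s + 2)
Step 3. apply the feedback formula to [A1/(1+A1*A2)], (A3*A4) -> (2*s^4 - 3*s^3 - 4*s^2 + 3*s + 2)/(9*s^4 - 9*s^3 + 10*s^2 - 18*s - 16)
The step-3 result is T(s). Setting s = 0: T(0) = 2/(-16) = -1/8.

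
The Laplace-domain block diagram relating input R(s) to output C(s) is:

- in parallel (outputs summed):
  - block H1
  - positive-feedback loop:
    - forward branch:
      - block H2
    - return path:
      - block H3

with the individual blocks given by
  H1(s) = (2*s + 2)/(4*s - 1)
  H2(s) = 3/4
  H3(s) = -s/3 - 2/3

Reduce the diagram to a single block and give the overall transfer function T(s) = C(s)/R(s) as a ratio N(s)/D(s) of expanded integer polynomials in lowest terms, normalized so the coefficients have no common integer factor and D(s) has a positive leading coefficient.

1. collapse the loop (H2 forward, H3 return) gives 3/(s + 6)
2. parallel reduction of H1, [H2/(1-H2*H3)] - this is the overall T(s), already in the required normalized form

Answer: (2*s^2 + 26*s + 9)/(4*s^2 + 23*s - 6)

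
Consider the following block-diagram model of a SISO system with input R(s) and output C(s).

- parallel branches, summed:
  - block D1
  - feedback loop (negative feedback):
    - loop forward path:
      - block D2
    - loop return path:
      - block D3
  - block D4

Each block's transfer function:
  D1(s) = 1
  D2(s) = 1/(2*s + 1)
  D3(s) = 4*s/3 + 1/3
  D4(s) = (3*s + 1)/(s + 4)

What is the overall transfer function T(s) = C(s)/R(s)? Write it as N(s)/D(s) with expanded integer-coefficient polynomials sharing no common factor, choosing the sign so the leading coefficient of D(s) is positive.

First reduce the diagram to T(s).

1. collapse the loop (D2 forward, D3 return) gives 3/(10*s + 4)
2. parallel reduction of D1, [D2/(1+D2*D3)], D4, which is the overall transfer function T(s) = C(s)/R(s) in lowest terms

Answer: (40*s^2 + 69*s + 32)/(10*s^2 + 44*s + 16)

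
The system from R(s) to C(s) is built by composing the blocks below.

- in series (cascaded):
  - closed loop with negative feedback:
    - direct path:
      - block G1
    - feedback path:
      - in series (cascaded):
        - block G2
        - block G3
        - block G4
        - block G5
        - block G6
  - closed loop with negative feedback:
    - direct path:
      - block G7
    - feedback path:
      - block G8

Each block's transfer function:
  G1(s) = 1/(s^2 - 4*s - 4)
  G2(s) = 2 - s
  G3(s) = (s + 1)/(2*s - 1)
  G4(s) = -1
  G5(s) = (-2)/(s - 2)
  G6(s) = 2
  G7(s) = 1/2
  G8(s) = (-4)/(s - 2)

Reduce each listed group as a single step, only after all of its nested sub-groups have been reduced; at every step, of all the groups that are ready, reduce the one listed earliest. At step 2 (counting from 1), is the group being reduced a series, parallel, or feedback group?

Reducing step by step:

1. multiply G2, G3, G4, G5, G6 (series)
2. feedback reduction of G1, (G2*G3*G4*G5*G6)
3. apply the feedback formula to G7, G8
4. series reduction of [G1/(1+G1*(G2*G3*G4*G5*G6))], [G7/(1+G7*G8)]
Step 2 collapses a feedback group.

Answer: feedback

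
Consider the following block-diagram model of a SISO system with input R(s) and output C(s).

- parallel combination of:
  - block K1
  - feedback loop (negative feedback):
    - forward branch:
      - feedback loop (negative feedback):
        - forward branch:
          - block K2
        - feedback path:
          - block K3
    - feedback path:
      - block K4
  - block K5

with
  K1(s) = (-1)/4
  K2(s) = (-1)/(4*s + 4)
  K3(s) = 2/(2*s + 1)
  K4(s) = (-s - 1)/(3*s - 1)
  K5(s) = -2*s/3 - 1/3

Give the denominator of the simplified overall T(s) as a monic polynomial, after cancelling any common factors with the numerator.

Step 1: collapse the loop (K2 forward, K3 return) -> (-2*s - 1)/(8*s^2 + 12*s + 2)
Step 2: collapse the loop ([K2/(1+K2*K3)] forward, K4 return) -> (-6*s^2 - s + 1)/(24*s^3 + 30*s^2 - 3*s - 1)
Step 3: reduce the parallel group K1, [[K2/(1+K2*K3)]/(1+[K2/(1+K2*K3)]*K4)], K5 -> (-192*s^4 - 408*s^3 - 258*s^2 + 17*s + 19)/(288*s^3 + 360*s^2 - 36*s - 12)
That last expression is T(s), already simplified. Scaling its denominator by 1/288 (the reciprocal of the leading coefficient) yields the monic denominator.

Therefore the answer is s^3 + 5*s^2/4 - s/8 - 1/24.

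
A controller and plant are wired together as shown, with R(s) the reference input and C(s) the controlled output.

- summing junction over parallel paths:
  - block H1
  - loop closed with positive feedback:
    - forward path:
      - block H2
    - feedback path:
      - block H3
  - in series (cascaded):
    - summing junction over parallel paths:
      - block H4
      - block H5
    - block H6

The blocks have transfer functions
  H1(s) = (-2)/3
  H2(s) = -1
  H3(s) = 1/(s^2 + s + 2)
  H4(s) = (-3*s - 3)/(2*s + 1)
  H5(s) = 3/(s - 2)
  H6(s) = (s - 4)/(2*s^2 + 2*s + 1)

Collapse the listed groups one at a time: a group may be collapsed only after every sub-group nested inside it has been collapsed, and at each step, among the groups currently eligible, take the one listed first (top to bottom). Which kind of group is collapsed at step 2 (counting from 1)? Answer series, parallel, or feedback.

[1] collapse the loop (H2 forward, H3 return)
[2] sum the parallel branches H4, H5
[3] series reduction of (H4+H5), H6
[4] sum the parallel branches H1, [H2/(1-H2*H3)], ((H4+H5)*H6)
Step 2 collapses a parallel group.

Hence the answer: parallel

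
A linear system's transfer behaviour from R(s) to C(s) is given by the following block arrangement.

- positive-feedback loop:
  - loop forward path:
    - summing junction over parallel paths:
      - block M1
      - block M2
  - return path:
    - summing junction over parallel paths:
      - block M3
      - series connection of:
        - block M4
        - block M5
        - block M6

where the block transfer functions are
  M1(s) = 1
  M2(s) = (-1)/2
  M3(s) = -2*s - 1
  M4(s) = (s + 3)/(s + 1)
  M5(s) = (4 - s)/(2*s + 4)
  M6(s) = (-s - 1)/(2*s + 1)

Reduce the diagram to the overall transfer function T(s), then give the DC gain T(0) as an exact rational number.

Step 1 - sum the parallel branches M1, M2 gives 1/2
Step 2 - multiply M4, M5, M6 (series) gives (s^2 - s - 12)/(4*s^2 + 10*s + 4)
Step 3 - combine M3, (M4*M5*M6) in parallel gives (-8*s^3 - 23*s^2 - 19*s - 16)/(4*s^2 + 10*s + 4)
Step 4 - feedback reduction of (M1+M2), (M3+(M4*M5*M6)) gives (4*s^2 + 10*s + 4)/(8*s^3 + 31*s^2 + 39*s + 24)
The step-4 result is T(s). Setting s = 0: T(0) = 4/24 = 1/6.

Final answer: 1/6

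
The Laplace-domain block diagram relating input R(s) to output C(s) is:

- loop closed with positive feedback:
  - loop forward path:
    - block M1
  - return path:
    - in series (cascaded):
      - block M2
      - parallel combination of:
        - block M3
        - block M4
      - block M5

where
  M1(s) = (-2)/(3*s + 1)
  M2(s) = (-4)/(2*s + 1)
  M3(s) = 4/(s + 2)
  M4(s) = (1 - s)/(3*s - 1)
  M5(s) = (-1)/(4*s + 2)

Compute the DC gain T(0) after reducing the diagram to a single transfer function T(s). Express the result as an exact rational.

Step 1. sum the parallel branches M3, M4 gives (-s^2 + 11*s - 2)/(3*s^2 + 5*s - 2)
Step 2. cascade M2, (M3+M4), M5 gives (-2*s^2 + 22*s - 4)/(12*s^4 + 32*s^3 + 15*s^2 - 3*s - 2)
Step 3. reduce the feedback loop with forward M1 and return (M2*(M3+M4)*M5) gives (-24*s^4 - 64*s^3 - 30*s^2 + 6*s + 4)/(36*s^5 + 108*s^4 + 77*s^3 + 2*s^2 + 35*s - 10)
DC gain: substitute s = 0 into T(s) from step 3: T(0) = 4/(-10) = -2/5.

Final answer: -2/5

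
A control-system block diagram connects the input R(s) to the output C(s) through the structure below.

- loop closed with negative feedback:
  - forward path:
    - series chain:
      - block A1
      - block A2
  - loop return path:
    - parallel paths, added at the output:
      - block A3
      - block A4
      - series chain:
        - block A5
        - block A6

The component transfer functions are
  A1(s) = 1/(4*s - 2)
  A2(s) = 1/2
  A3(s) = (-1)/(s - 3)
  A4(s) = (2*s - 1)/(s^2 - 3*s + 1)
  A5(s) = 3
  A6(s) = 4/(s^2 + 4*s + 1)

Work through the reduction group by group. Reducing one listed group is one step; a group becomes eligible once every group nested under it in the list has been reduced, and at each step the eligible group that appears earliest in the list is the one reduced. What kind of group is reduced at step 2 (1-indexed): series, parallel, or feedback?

Step 1. combine A1, A2 in series
Step 2. series reduction of A5, A6
Step 3. parallel reduction of A3, A4, (A5*A6)
Step 4. feedback reduction of (A1*A2), (A3+A4+(A5*A6))
Step 2 collapses a series group.

Final answer: series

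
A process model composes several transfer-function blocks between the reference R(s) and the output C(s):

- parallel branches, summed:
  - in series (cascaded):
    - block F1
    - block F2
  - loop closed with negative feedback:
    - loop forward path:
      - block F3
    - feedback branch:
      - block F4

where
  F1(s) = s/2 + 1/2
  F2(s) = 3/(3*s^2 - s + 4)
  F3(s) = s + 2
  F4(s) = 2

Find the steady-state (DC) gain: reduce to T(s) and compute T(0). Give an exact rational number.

First reduce the diagram to T(s).

1. cascade F1, F2, giving (3*s + 3)/(6*s^2 - 2*s + 8)
2. apply the feedback formula to F3, F4, giving (s + 2)/(2*s + 5)
3. reduce the parallel group (F1*F2), [F3/(1+F3*F4)], giving (6*s^3 + 16*s^2 + 25*s + 31)/(12*s^3 + 26*s^2 + 6*s + 40)
Evaluating the step-3 result (the overall T(s)) at s = 0 gives T(0) = 31/40.

Answer: 31/40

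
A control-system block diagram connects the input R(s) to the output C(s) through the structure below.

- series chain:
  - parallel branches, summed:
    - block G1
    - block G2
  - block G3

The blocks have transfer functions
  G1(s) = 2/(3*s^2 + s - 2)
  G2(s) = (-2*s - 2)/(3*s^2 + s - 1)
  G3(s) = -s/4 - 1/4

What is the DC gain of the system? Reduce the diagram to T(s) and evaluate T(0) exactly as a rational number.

Step 1. combine G1, G2 in parallel -> (-6*s^3 - 2*s^2 + 4*s + 2)/(9*s^4 + 6*s^3 - 8*s^2 - 3*s + 2)
Step 2. reduce the series chain (G1+G2), G3 -> (3*s^3 + s^2 - 2*s - 1)/(18*s^3 - 6*s^2 - 10*s + 4)
The step-2 result is T(s). Setting s = 0: T(0) = -1/4.

Final answer: -1/4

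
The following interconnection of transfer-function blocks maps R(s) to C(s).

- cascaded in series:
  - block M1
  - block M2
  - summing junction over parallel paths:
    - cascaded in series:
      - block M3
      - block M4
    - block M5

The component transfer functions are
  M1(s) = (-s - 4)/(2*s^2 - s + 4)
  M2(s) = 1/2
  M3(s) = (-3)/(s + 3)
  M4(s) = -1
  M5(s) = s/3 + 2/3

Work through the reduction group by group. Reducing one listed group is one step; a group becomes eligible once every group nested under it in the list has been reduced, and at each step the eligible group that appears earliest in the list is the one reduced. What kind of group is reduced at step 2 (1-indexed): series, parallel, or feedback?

Reducing step by step:

(1) series reduction of M3, M4
(2) sum the parallel branches (M3*M4), M5
(3) combine M1, M2, ((M3*M4)+M5) in series
The group at step 2 is a parallel group.

Answer: parallel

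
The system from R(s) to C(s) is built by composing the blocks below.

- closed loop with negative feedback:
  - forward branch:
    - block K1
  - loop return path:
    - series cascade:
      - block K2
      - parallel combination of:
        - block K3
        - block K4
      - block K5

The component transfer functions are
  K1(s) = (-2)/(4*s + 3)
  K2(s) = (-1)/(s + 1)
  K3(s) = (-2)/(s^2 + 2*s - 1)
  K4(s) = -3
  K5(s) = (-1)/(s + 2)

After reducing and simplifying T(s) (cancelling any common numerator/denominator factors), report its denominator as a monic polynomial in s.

Step 1: combine K3, K4 in parallel -> (-3*s^2 - 6*s + 1)/(s^2 + 2*s - 1)
Step 2: multiply K2, (K3+K4), K5 (series) -> (-3*s^2 - 6*s + 1)/(s^4 + 5*s^3 + 7*s^2 + s - 2)
Step 3: close the feedback loop around K1, (K2*(K3+K4)*K5) -> (-2*s^4 - 10*s^3 - 14*s^2 - 2*s + 4)/(4*s^5 + 23*s^4 + 43*s^3 + 31*s^2 + 7*s - 8)
That last expression is T(s), already simplified. Scaling its denominator by 1/4 (the reciprocal of the leading coefficient) yields the monic denominator.

Therefore the answer is s^5 + 23*s^4/4 + 43*s^3/4 + 31*s^2/4 + 7*s/4 - 2.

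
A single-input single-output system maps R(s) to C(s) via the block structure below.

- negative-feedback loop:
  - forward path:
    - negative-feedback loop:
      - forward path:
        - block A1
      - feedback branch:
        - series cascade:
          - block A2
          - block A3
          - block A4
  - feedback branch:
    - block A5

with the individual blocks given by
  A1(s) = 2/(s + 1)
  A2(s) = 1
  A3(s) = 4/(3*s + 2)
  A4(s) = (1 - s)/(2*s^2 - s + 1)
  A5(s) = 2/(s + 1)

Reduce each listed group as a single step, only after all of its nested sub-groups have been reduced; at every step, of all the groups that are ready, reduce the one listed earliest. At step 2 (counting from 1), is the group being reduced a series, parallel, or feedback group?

Answer: feedback

Working:
[1] reduce the series chain A2, A3, A4
[2] close the feedback loop around A1, (A2*A3*A4)
[3] collapse the loop ([A1/(1+A1*(A2*A3*A4))] forward, A5 return)
Step 2: feedback.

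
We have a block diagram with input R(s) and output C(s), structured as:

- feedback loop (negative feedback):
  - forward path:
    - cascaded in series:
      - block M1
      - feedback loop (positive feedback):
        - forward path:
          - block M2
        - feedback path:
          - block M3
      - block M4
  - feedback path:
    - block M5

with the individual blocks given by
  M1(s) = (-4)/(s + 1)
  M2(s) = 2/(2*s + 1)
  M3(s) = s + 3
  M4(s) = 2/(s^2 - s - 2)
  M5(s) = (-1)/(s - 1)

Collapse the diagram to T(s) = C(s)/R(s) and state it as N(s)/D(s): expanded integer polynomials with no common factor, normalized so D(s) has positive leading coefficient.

(1) reduce the feedback loop with forward M2 and return M3 -> (-2)/5
(2) series reduction of M1, [M2/(1-M2*M3)], M4 -> 16/(5*s^3 - 15*s - 10)
(3) close the feedback loop around (M1*[M2/(1-M2*M3)]*M4), M5, which is the overall transfer function T(s) = C(s)/R(s) in lowest terms

Final answer: (16*s - 16)/(5*s^4 - 5*s^3 - 15*s^2 + 5*s - 6)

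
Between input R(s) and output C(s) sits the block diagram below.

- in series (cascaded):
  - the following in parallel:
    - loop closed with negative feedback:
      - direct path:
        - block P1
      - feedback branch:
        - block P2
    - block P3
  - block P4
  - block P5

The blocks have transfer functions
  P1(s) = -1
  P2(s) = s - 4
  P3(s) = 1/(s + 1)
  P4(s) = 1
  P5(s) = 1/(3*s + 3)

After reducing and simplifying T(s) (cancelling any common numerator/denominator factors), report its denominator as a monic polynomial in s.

Step 1 - feedback reduction of P1, P2, giving 1/(s - 5)
Step 2 - parallel reduction of [P1/(1+P1*P2)], P3, giving (2*s - 4)/(s^2 - 4*s - 5)
Step 3 - combine ([P1/(1+P1*P2)]+P3), P4, P5 in series, giving (2*s - 4)/(3*s^3 - 9*s^2 - 27*s - 15)
No further cancellation is possible in the step-3 result, so that is T(s). Its denominator becomes monic after dividing by the leading coefficient 3.

Final answer: s^3 - 3*s^2 - 9*s - 5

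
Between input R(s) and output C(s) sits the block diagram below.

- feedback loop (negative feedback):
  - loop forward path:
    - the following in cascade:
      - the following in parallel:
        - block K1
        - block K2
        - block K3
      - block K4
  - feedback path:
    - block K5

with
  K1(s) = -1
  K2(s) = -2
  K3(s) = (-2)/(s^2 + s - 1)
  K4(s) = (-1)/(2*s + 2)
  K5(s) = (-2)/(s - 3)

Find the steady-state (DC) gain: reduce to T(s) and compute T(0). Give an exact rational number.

Step 1. combine K1, K2, K3 in parallel -> (-3*s^2 - 3*s + 1)/(s^2 + s - 1)
Step 2. reduce the series chain (K1+K2+K3), K4 -> (3*s^2 + 3*s - 1)/(2*s^3 + 4*s^2 - 2)
Step 3. collapse the loop (((K1+K2+K3)*K4) forward, K5 return) -> (3*s^3 - 6*s^2 - 10*s + 3)/(2*s^4 - 2*s^3 - 18*s^2 - 8*s + 8)
Evaluating the step-3 result (the overall T(s)) at s = 0 gives T(0) = 3/8.

Hence the answer: 3/8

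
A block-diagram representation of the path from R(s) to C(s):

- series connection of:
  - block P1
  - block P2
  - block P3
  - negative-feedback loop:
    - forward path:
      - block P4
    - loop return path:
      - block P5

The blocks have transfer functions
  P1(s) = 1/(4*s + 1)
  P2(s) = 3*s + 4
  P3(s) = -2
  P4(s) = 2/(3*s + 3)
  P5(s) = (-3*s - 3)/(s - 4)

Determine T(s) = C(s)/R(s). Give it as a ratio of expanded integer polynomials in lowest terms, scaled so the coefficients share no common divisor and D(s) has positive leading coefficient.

Answer: (-12*s^2 + 32*s + 64)/(12*s^3 - 57*s^2 - 87*s - 18)

Working:
[1] apply the feedback formula to P4, P5 gives (2*s - 8)/(3*s^2 - 15*s - 18)
[2] multiply P1, P2, P3, [P4/(1+P4*P5)] (series); the result is T(s) itself (integer coefficients, no common factor, positive leading denominator coefficient)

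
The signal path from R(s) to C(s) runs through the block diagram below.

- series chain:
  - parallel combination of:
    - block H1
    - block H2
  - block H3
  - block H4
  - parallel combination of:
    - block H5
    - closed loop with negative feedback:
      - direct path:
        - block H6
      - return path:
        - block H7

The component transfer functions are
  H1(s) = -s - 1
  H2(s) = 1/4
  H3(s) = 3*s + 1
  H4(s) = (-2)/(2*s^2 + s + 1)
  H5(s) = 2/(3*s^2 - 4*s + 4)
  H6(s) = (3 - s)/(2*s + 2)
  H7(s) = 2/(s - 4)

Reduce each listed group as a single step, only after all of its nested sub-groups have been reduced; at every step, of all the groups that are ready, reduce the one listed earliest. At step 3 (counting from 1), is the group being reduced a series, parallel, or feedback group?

[1] sum the parallel branches H1, H2
[2] reduce the feedback loop with forward H6 and return H7
[3] sum the parallel branches H5, [H6/(1+H6*H7)]
[4] series reduction of (H1+H2), H3, H4, (H5+[H6/(1+H6*H7)])
So the answer for step 3 is parallel.

Final answer: parallel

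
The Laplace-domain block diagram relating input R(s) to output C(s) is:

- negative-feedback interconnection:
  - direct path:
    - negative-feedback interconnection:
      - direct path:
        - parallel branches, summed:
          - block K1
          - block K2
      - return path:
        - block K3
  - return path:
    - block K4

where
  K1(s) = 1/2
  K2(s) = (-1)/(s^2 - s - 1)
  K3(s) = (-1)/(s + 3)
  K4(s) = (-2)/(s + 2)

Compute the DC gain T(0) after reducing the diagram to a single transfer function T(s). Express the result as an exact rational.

[1] add K1, K2 (parallel) = (s^2 - s - 3)/(2*s^2 - 2*s - 2)
[2] collapse the loop ((K1+K2) forward, K3 return) = (s^3 + 2*s^2 - 6*s - 9)/(2*s^3 + 3*s^2 - 7*s - 3)
[3] collapse the loop ([(K1+K2)/(1+(K1+K2)*K3)] forward, K4 return) = (s^4 + 4*s^3 - 2*s^2 - 21*s - 18)/(2*s^4 + 5*s^3 - 5*s^2 - 5*s + 12)
DC gain: substitute s = 0 into T(s) from step 3: T(0) = -18/12 = -3/2.

Hence the answer: -3/2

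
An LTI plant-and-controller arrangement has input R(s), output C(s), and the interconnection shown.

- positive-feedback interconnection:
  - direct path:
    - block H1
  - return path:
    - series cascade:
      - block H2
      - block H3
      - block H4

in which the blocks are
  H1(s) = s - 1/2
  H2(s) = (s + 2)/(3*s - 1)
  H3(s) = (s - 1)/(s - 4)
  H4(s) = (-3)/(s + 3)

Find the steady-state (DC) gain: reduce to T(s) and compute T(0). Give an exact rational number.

First reduce the diagram to T(s).

[1] series reduction of H2, H3, H4, giving (-3*s^2 - 3*s + 6)/(3*s^3 - 4*s^2 - 35*s + 12)
[2] feedback reduction of H1, (H2*H3*H4), giving (6*s^4 - 11*s^3 - 66*s^2 + 59*s - 12)/(12*s^3 - 5*s^2 - 85*s + 30)
That last expression is T(s); at s = 0 only the constant terms survive, so T(0) = -12/30 = -2/5.

Answer: -2/5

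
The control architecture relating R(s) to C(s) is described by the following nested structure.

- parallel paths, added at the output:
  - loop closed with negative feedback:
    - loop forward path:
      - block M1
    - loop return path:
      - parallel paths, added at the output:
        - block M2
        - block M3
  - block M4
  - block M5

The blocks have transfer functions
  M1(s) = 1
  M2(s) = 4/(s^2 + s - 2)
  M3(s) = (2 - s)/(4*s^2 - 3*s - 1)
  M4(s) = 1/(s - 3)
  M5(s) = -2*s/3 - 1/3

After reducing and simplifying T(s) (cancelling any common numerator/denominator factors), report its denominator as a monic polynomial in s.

(1) add M2, M3 (parallel); result (-s^2 + 16*s + 8)/(4*s^3 + 5*s^2 - 7*s - 2)
(2) close the feedback loop around M1, (M2+M3); result (4*s^3 + 5*s^2 - 7*s - 2)/(4*s^3 + 4*s^2 + 9*s + 6)
(3) reduce the parallel group [M1/(1+M1*(M2+M3))], M4, M5; result (-8*s^5 + 24*s^4 + 5*s^3 - 9*s^2 + 141*s + 54)/(12*s^4 - 24*s^3 - 9*s^2 - 63*s - 54)
No further cancellation is possible in the step-3 result, so that is T(s). Its denominator becomes monic after dividing by the leading coefficient 12.

Answer: s^4 - 2*s^3 - 3*s^2/4 - 21*s/4 - 9/2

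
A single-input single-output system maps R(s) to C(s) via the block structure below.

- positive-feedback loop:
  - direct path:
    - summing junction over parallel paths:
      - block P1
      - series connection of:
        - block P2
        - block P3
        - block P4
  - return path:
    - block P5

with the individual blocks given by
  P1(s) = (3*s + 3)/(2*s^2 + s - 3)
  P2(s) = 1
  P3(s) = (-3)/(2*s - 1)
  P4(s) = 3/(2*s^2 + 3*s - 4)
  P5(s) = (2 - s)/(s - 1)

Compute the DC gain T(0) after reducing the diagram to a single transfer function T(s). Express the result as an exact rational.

[1] reduce the series chain P2, P3, P4: (-9)/(4*s^3 + 4*s^2 - 11*s + 4)
[2] add P1, (P2*P3*P4) (parallel): (12*s^4 + 24*s^3 - 39*s^2 - 30*s + 39)/(8*s^5 + 12*s^4 - 30*s^3 - 15*s^2 + 37*s - 12)
[3] close the feedback loop around (P1+(P2*P3*P4)), P5: (12*s^5 + 12*s^4 - 63*s^3 + 9*s^2 + 69*s - 39)/(8*s^6 + 16*s^5 - 42*s^4 - 72*s^3 + 100*s^2 + 50*s - 66)
That last expression is T(s); at s = 0 only the constant terms survive, so T(0) = -39/(-66) = 13/22.

Hence the answer: 13/22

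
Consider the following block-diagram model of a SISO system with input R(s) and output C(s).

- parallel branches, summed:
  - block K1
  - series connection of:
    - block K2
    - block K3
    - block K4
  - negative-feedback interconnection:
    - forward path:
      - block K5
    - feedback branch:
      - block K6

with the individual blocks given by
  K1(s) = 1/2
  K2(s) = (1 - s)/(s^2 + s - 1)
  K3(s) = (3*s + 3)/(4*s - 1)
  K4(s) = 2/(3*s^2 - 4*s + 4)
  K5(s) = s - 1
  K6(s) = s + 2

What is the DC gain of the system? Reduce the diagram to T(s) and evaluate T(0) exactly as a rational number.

First reduce the diagram to T(s).

Step 1 - reduce the series chain K2, K3, K4; result (6 - 6*s^2)/(12*s^5 - 7*s^4 - 11*s^3 + 35*s^2 - 24*s + 4)
Step 2 - collapse the loop (K5 forward, K6 return); result (s - 1)/(s^2 + s - 1)
Step 3 - add K1, (K2*K3*K4), [K5/(1+K5*K6)] (parallel); result (12*s^5 + 17*s^4 - 73*s^3 + 101*s^2 - 72*s + 24)/(24*s^5 - 14*s^4 - 22*s^3 + 70*s^2 - 48*s + 8)
The step-3 result is T(s). Setting s = 0: T(0) = 24/8 = 3.

Answer: 3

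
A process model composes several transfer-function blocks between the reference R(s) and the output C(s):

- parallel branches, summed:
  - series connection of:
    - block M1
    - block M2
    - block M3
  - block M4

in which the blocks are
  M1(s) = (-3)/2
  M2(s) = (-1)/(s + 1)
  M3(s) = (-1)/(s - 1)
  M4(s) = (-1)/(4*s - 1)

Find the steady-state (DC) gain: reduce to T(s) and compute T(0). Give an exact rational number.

(1) series reduction of M1, M2, M3: (-3)/(2*s^2 - 2)
(2) parallel reduction of (M1*M2*M3), M4: (-2*s^2 - 12*s + 5)/(8*s^3 - 2*s^2 - 8*s + 2)
The step-2 result is T(s). Setting s = 0: T(0) = 5/2.

Final answer: 5/2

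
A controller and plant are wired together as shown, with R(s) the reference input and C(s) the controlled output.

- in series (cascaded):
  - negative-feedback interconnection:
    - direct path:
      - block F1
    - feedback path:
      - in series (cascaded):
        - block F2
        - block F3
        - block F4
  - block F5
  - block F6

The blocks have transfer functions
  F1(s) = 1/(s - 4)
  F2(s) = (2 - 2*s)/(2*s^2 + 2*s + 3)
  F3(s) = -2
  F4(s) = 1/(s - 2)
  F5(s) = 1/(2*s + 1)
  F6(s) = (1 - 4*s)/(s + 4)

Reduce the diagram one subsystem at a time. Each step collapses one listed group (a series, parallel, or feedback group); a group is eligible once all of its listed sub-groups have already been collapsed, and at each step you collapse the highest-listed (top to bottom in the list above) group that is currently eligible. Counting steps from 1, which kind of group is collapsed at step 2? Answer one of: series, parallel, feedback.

(1) series reduction of F2, F3, F4
(2) collapse the loop (F1 forward, (F2*F3*F4) return)
(3) reduce the series chain [F1/(1+F1*(F2*F3*F4))], F5, F6
Step 2 collapses a feedback group.

Hence the answer: feedback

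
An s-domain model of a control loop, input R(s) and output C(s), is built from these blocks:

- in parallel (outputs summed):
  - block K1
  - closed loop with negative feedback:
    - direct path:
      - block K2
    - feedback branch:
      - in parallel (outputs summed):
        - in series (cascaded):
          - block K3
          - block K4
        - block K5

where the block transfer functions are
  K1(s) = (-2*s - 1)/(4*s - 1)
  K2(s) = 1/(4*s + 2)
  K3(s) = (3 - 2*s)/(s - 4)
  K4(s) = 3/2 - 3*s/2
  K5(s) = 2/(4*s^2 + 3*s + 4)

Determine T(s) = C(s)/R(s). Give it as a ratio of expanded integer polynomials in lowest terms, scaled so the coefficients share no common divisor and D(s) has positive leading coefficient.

Answer: (-112*s^5 + 236*s^4 + 220*s^3 + 441*s^2 + 165*s + 76)/(224*s^5 - 576*s^4 - 274*s^3 - 655*s^2 + 13*s + 44)

Working:
(1) multiply K3, K4 (series); result (6*s^2 - 15*s + 9)/(2*s - 8)
(2) reduce the parallel group (K3*K4), K5; result (24*s^4 - 42*s^3 + 15*s^2 - 29*s + 20)/(8*s^3 - 26*s^2 - 16*s - 32)
(3) reduce the feedback loop with forward K2 and return ((K3*K4)+K5); result (8*s^3 - 26*s^2 - 16*s - 32)/(56*s^4 - 130*s^3 - 101*s^2 - 189*s - 44)
(4) add K1, [K2/(1+K2*((K3*K4)+K5))] (parallel); the result is T(s) itself (integer coefficients, no common factor, positive leading denominator coefficient)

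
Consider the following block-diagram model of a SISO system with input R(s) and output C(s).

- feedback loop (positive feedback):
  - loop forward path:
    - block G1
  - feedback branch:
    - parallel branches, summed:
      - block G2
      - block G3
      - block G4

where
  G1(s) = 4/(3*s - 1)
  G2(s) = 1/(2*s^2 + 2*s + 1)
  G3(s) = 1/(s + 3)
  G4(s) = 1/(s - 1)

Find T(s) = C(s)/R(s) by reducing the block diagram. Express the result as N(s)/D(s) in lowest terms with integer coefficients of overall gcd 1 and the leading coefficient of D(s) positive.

[1] combine G2, G3, G4 in parallel gives (4*s^3 + 9*s^2 + 8*s - 1)/(2*s^4 + 6*s^3 - s^2 - 4*s - 3)
[2] feedback reduction of G1, (G2+G3+G4), giving the overall T(s)

Therefore the answer is (8*s^4 + 24*s^3 - 4*s^2 - 16*s - 12)/(6*s^5 + 16*s^4 - 25*s^3 - 47*s^2 - 37*s + 7).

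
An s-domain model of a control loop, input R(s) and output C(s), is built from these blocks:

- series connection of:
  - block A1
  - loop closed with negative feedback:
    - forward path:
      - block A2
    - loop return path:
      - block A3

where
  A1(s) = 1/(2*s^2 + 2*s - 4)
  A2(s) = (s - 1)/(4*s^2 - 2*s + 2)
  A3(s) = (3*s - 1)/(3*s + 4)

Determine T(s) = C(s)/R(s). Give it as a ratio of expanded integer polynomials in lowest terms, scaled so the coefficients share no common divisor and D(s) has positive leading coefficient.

(1) collapse the loop (A2 forward, A3 return), giving (3*s^2 + s - 4)/(12*s^3 + 13*s^2 - 6*s + 9)
(2) cascade A1, [A2/(1+A2*A3)], giving the overall T(s)

Hence the answer: (3*s + 4)/(24*s^4 + 74*s^3 + 40*s^2 - 6*s + 36)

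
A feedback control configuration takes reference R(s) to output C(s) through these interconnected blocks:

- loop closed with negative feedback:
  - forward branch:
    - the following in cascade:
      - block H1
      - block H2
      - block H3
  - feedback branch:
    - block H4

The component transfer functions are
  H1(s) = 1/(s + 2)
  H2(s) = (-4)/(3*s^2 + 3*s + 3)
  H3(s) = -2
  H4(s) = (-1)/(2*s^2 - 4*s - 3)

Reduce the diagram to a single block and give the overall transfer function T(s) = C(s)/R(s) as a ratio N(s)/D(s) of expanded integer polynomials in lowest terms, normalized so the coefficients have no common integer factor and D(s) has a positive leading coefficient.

Answer: (16*s^2 - 32*s - 24)/(6*s^5 + 6*s^4 - 27*s^3 - 51*s^2 - 51*s - 26)

Working:
Step 1. multiply H1, H2, H3 (series) -> 8/(3*s^3 + 9*s^2 + 9*s + 6)
Step 2. apply the feedback formula to (H1*H2*H3), H4; the result is T(s) itself (integer coefficients, no common factor, positive leading denominator coefficient)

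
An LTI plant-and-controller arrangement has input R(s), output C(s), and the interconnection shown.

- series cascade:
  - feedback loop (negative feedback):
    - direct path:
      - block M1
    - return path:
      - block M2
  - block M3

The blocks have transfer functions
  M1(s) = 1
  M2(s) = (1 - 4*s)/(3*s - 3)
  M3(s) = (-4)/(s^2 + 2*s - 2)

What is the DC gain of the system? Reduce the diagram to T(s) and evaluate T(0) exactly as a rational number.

Step 1: feedback reduction of M1, M2, giving (3 - 3*s)/(s + 2)
Step 2: cascade [M1/(1+M1*M2)], M3, giving (12*s - 12)/(s^3 + 4*s^2 + 2*s - 4)
That last expression is T(s); at s = 0 only the constant terms survive, so T(0) = -12/(-4) = 3.

Therefore the answer is 3.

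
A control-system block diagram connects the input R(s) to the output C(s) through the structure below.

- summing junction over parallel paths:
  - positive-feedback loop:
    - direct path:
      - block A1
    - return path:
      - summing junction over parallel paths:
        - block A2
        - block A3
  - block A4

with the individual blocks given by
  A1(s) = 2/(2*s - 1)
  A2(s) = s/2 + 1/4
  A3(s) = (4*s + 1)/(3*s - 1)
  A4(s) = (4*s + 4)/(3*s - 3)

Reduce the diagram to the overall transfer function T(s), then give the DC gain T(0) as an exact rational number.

(1) sum the parallel branches A2, A3 = (6*s^2 + 17*s + 3)/(12*s - 4)
(2) apply the feedback formula to A1, (A2+A3) = (12*s - 4)/(6*s^2 - 27*s - 1)
(3) reduce the parallel group [A1/(1-A1*(A2+A3))], A4 = (24*s^3 - 48*s^2 - 160*s + 8)/(18*s^3 - 99*s^2 + 78*s + 3)
DC gain: substitute s = 0 into T(s) from step 3: T(0) = 8/3.

Final answer: 8/3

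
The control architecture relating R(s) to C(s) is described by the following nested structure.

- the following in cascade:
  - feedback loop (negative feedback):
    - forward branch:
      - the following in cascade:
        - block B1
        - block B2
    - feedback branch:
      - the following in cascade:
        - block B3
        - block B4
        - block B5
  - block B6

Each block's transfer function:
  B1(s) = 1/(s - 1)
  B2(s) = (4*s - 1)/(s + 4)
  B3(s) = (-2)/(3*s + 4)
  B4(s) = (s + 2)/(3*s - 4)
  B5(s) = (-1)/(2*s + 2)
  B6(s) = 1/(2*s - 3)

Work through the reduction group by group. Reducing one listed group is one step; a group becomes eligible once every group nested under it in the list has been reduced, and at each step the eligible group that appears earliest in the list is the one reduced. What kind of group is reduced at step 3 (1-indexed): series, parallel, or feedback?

The answer is feedback.

Reasoning:
(1) cascade B1, B2
(2) multiply B3, B4, B5 (series)
(3) reduce the feedback loop with forward (B1*B2) and return (B3*B4*B5)
(4) reduce the series chain [(B1*B2)/(1+(B1*B2)*(B3*B4*B5))], B6
The group at step 3 is a feedback group.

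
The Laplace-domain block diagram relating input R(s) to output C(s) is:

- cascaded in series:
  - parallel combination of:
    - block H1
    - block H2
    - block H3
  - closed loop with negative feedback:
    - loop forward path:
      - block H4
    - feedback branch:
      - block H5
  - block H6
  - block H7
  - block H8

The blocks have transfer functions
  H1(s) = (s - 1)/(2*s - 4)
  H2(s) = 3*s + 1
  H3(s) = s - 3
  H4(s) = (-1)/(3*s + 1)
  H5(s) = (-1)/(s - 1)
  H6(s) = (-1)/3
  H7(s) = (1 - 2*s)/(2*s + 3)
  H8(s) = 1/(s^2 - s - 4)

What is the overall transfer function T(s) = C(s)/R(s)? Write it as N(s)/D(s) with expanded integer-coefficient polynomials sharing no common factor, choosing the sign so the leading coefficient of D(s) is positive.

Step 1 - sum the parallel branches H1, H2, H3: (8*s^2 - 19*s + 7)/(2*s - 4)
Step 2 - close the feedback loop around H4, H5: (1 - s)/(3*s^2 - 2*s)
Step 3 - multiply (H1+H2+H3), [H4/(1+H4*H5)], H6, H7, H8 (series); the result is T(s) itself (integer coefficients, no common factor, positive leading denominator coefficient)

Answer: (-16*s^4 + 62*s^3 - 79*s^2 + 40*s - 7)/(36*s^6 - 78*s^5 - 198*s^4 + 336*s^3 + 312*s^2 - 288*s)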